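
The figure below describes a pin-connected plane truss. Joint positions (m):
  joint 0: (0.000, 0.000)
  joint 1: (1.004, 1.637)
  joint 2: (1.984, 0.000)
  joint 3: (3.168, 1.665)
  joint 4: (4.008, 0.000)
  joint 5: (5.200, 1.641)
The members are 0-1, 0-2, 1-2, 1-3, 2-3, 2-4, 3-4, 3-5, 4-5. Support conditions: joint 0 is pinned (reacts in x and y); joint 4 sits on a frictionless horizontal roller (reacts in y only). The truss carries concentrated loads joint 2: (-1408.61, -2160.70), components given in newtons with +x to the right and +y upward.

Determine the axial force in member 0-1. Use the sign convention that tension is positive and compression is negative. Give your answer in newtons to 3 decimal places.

N=6 nodes, M=9 members, R=3 reactions → 2N=12, M+R=12
member 0 (0-1): L=1.9204, (cx,cy)=(0.5228,0.8524)
member 1 (0-2): L=1.9840, (cx,cy)=(1.0000,0.0000)
member 2 (1-2): L=1.9079, (cx,cy)=(0.5136,-0.8580)
member 3 (1-3): L=2.1642, (cx,cy)=(0.9999,0.0129)
member 4 (2-3): L=2.0431, (cx,cy)=(0.5795,0.8150)
member 5 (2-4): L=2.0240, (cx,cy)=(1.0000,0.0000)
member 6 (3-4): L=1.8649, (cx,cy)=(0.4504,-0.8928)
member 7 (3-5): L=2.0321, (cx,cy)=(0.9999,-0.0118)
member 8 (4-5): L=2.0282, (cx,cy)=(0.5877,0.8091)
solve A·x = −loads:
  F[0-1] = -1280.0042 N (compression)
  F[0-2] = -739.4002 N (compression)
  F[1-2] = +1251.9244 N (tension)
  F[1-3] = -1312.3677 N (compression)
  F[2-3] = +1333.2600 N (tension)
  F[2-4] = +539.6019 N (tension)
  F[3-4] = -1197.9758 N (compression)
  F[3-5] = -0.0000 N (compression)
  F[4-5] = +0.0000 N (tension)
  Rx@0 = +1408.6100 N
  Ry@0 = +1091.1319 N
  Ry@4 = +1069.5681 N

-1280.004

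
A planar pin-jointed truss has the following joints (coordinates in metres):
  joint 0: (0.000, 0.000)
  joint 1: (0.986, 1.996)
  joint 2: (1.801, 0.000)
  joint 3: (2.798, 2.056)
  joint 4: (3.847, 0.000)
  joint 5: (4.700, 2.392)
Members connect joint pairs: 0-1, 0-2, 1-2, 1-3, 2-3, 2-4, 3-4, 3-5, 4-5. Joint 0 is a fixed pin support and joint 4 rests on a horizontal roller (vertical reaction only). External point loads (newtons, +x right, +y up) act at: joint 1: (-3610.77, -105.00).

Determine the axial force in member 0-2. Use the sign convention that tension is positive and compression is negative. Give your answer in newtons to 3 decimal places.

-2646.742

N=6 nodes, M=9 members, R=3 reactions → 2N=12, M+R=12
member 0 (0-1): L=2.2263, (cx,cy)=(0.4429,0.8966)
member 1 (0-2): L=1.8010, (cx,cy)=(1.0000,0.0000)
member 2 (1-2): L=2.1560, (cx,cy)=(0.3780,-0.9258)
member 3 (1-3): L=1.8130, (cx,cy)=(0.9995,0.0331)
member 4 (2-3): L=2.2850, (cx,cy)=(0.4363,0.8998)
member 5 (2-4): L=2.0460, (cx,cy)=(1.0000,0.0000)
member 6 (3-4): L=2.3081, (cx,cy)=(0.4545,-0.8908)
member 7 (3-5): L=1.9315, (cx,cy)=(0.9848,0.1740)
member 8 (4-5): L=2.5395, (cx,cy)=(0.3359,0.9419)
solve A·x = −loads:
  F[0-1] = -2176.6453 N (compression)
  F[0-2] = -2646.7420 N (compression)
  F[1-2] = +2061.3135 N (tension)
  F[1-3] = +1868.5505 N (tension)
  F[2-3] = -2120.8992 N (compression)
  F[2-4] = -942.1210 N (compression)
  F[3-4] = +2072.9767 N (tension)
  F[3-5] = -0.0000 N (compression)
  F[4-5] = -0.0000 N (compression)
  Rx@0 = +3610.7700 N
  Ry@0 = +1951.5212 N
  Ry@4 = -1846.5212 N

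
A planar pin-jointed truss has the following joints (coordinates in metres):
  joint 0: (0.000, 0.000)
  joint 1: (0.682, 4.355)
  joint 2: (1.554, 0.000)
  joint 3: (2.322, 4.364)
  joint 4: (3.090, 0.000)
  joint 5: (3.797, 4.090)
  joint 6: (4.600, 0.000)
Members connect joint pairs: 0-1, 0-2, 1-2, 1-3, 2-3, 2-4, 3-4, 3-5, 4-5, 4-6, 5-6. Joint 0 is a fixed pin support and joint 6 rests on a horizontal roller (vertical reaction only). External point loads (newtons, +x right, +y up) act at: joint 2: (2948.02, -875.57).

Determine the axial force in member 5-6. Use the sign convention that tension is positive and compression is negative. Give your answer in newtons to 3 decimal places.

N=7 nodes, M=11 members, R=3 reactions → 2N=14, M+R=14
member 0 (0-1): L=4.4081, (cx,cy)=(0.1547,0.9880)
member 1 (0-2): L=1.5540, (cx,cy)=(1.0000,0.0000)
member 2 (1-2): L=4.4414, (cx,cy)=(0.1963,-0.9805)
member 3 (1-3): L=1.6400, (cx,cy)=(1.0000,0.0055)
member 4 (2-3): L=4.4311, (cx,cy)=(0.1733,0.9849)
member 5 (2-4): L=1.5360, (cx,cy)=(1.0000,0.0000)
member 6 (3-4): L=4.4311, (cx,cy)=(0.1733,-0.9849)
member 7 (3-5): L=1.5002, (cx,cy)=(0.9832,-0.1826)
member 8 (4-5): L=4.1507, (cx,cy)=(0.1703,0.9854)
member 9 (4-6): L=1.5100, (cx,cy)=(1.0000,0.0000)
member 10 (5-6): L=4.1681, (cx,cy)=(0.1927,-0.9813)
solve A·x = −loads:
  F[0-1] = -586.8458 N (compression)
  F[0-2] = +3038.8144 N (tension)
  F[1-2] = +590.1310 N (tension)
  F[1-3] = -206.6595 N (compression)
  F[2-3] = +301.4874 N (tension)
  F[2-4] = +154.4020 N (tension)
  F[3-4] = -280.3790 N (compression)
  F[3-5] = -107.6163 N (compression)
  F[4-5] = +280.2307 N (tension)
  F[4-6] = +58.0733 N (tension)
  F[5-6] = -301.4373 N (compression)
  Rx@0 = -2948.0200 N
  Ry@0 = +579.7796 N
  Ry@6 = +295.7904 N

-301.437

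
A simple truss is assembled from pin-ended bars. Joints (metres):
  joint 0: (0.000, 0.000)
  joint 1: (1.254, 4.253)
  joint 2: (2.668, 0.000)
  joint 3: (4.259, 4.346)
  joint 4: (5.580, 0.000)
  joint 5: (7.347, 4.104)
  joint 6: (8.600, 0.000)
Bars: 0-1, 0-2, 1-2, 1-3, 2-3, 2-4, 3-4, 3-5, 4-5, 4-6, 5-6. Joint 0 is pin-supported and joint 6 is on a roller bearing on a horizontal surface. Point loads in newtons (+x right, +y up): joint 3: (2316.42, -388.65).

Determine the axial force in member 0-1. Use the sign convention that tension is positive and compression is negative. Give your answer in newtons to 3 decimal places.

1015.896

N=7 nodes, M=11 members, R=3 reactions → 2N=14, M+R=14
member 0 (0-1): L=4.4340, (cx,cy)=(0.2828,0.9592)
member 1 (0-2): L=2.6680, (cx,cy)=(1.0000,0.0000)
member 2 (1-2): L=4.4819, (cx,cy)=(0.3155,-0.9489)
member 3 (1-3): L=3.0064, (cx,cy)=(0.9995,0.0309)
member 4 (2-3): L=4.6281, (cx,cy)=(0.3438,0.9391)
member 5 (2-4): L=2.9120, (cx,cy)=(1.0000,0.0000)
member 6 (3-4): L=4.5423, (cx,cy)=(0.2908,-0.9568)
member 7 (3-5): L=3.0975, (cx,cy)=(0.9969,-0.0781)
member 8 (4-5): L=4.4682, (cx,cy)=(0.3955,0.9185)
member 9 (4-6): L=3.0200, (cx,cy)=(1.0000,0.0000)
member 10 (5-6): L=4.2910, (cx,cy)=(0.2920,-0.9564)
solve A·x = −loads:
  F[0-1] = +1015.8963 N (tension)
  F[0-2] = +2029.1109 N (tension)
  F[1-2] = -1007.1328 N (compression)
  F[1-3] = +605.3405 N (tension)
  F[2-3] = +1017.7240 N (tension)
  F[2-4] = +1361.5041 N (tension)
  F[3-4] = -1345.1732 N (compression)
  F[3-5] = -973.2759 N (compression)
  F[4-5] = +1401.2568 N (tension)
  F[4-6] = +416.1622 N (tension)
  F[5-6] = -1425.1867 N (compression)
  Rx@0 = -2316.4200 N
  Ry@0 = -974.4223 N
  Ry@6 = +1363.0723 N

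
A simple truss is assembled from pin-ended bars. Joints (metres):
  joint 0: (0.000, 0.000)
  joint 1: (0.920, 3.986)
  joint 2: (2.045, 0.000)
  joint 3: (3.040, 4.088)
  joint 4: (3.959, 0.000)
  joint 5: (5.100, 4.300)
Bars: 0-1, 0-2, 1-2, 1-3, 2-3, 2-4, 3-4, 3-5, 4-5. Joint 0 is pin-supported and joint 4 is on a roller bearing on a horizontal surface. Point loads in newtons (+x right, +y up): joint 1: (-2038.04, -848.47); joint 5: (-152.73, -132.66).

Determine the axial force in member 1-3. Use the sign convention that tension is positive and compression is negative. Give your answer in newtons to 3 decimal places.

815.020

N=6 nodes, M=9 members, R=3 reactions → 2N=12, M+R=12
member 0 (0-1): L=4.0908, (cx,cy)=(0.2249,0.9744)
member 1 (0-2): L=2.0450, (cx,cy)=(1.0000,0.0000)
member 2 (1-2): L=4.1417, (cx,cy)=(0.2716,-0.9624)
member 3 (1-3): L=2.1225, (cx,cy)=(0.9988,0.0481)
member 4 (2-3): L=4.2073, (cx,cy)=(0.2365,0.9716)
member 5 (2-4): L=1.9140, (cx,cy)=(1.0000,0.0000)
member 6 (3-4): L=4.1900, (cx,cy)=(0.2193,-0.9757)
member 7 (3-5): L=2.0709, (cx,cy)=(0.9947,0.1024)
member 8 (4-5): L=4.4488, (cx,cy)=(0.2565,0.9666)
solve A·x = −loads:
  F[0-1] = -2905.3177 N (compression)
  F[0-2] = -1537.3780 N (compression)
  F[1-2] = +2100.5655 N (tension)
  F[1-3] = +815.0205 N (tension)
  F[2-3] = -2080.6093 N (compression)
  F[2-4] = -474.7633 N (compression)
  F[3-4] = +2019.1524 N (tension)
  F[3-5] = -121.4665 N (compression)
  F[4-5] = -124.3858 N (compression)
  Rx@0 = +2190.7700 N
  Ry@0 = +2830.8921 N
  Ry@4 = -1849.7621 N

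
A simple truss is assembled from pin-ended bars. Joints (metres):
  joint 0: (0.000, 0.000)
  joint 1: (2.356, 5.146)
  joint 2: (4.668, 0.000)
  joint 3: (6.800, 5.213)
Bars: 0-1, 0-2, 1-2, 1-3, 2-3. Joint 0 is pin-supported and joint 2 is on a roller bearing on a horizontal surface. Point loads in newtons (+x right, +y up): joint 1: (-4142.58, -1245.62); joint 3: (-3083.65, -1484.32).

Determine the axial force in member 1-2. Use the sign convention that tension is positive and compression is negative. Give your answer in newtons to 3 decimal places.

7308.172

N=4 nodes, M=5 members, R=3 reactions → 2N=8, M+R=8
member 0 (0-1): L=5.6597, (cx,cy)=(0.4163,0.9092)
member 1 (0-2): L=4.6680, (cx,cy)=(1.0000,0.0000)
member 2 (1-2): L=5.6415, (cx,cy)=(0.4098,-0.9122)
member 3 (1-3): L=4.4445, (cx,cy)=(0.9999,0.0151)
member 4 (2-3): L=5.6321, (cx,cy)=(0.3785,0.9256)
solve A·x = −loads:
  F[0-1] = -8742.9968 N (compression)
  F[0-2] = -3586.7174 N (compression)
  F[1-2] = +7308.1720 N (tension)
  F[1-3] = -2492.2450 N (compression)
  F[2-3] = -1563.0676 N (compression)
  Rx@0 = +7226.2300 N
  Ry@0 = +7949.4617 N
  Ry@2 = -5219.5217 N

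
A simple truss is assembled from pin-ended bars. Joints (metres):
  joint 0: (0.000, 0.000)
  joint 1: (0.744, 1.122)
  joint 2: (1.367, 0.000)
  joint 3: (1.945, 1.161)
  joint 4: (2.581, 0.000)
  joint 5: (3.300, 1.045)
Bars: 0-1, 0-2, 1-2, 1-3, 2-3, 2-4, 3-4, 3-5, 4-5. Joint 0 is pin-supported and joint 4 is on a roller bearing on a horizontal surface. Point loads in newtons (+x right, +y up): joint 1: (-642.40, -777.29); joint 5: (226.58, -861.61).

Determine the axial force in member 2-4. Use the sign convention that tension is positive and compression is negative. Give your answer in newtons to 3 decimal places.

-359.450

N=6 nodes, M=9 members, R=3 reactions → 2N=12, M+R=12
member 0 (0-1): L=1.3463, (cx,cy)=(0.5526,0.8334)
member 1 (0-2): L=1.3670, (cx,cy)=(1.0000,0.0000)
member 2 (1-2): L=1.2834, (cx,cy)=(0.4854,-0.8743)
member 3 (1-3): L=1.2016, (cx,cy)=(0.9995,0.0325)
member 4 (2-3): L=1.2969, (cx,cy)=(0.4457,0.8952)
member 5 (2-4): L=1.2140, (cx,cy)=(1.0000,0.0000)
member 6 (3-4): L=1.3238, (cx,cy)=(0.4804,-0.8770)
member 7 (3-5): L=1.3600, (cx,cy)=(0.9964,-0.0853)
member 8 (4-5): L=1.2685, (cx,cy)=(0.5668,0.8238)
solve A·x = −loads:
  F[0-1] = -600.8127 N (compression)
  F[0-2] = -83.7860 N (compression)
  F[1-2] = -299.4083 N (compression)
  F[1-3] = +455.9523 N (tension)
  F[2-3] = +292.4082 N (tension)
  F[2-4] = -359.4499 N (compression)
  F[3-4] = -390.8737 N (compression)
  F[3-5] = +776.6514 N (tension)
  F[4-5] = -965.4412 N (compression)
  Rx@0 = +415.8200 N
  Ry@0 = +500.7287 N
  Ry@4 = +1138.1713 N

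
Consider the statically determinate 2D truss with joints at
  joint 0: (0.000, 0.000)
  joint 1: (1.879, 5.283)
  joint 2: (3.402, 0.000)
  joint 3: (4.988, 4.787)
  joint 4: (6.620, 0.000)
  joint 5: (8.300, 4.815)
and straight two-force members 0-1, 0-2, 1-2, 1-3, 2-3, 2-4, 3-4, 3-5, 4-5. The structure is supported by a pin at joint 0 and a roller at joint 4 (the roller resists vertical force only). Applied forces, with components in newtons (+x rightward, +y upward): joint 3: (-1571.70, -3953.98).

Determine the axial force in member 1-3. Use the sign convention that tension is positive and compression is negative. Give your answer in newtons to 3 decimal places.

-1443.124

N=6 nodes, M=9 members, R=3 reactions → 2N=12, M+R=12
member 0 (0-1): L=5.6072, (cx,cy)=(0.3351,0.9422)
member 1 (0-2): L=3.4020, (cx,cy)=(1.0000,0.0000)
member 2 (1-2): L=5.4981, (cx,cy)=(0.2770,-0.9609)
member 3 (1-3): L=3.1483, (cx,cy)=(0.9875,-0.1575)
member 4 (2-3): L=5.0429, (cx,cy)=(0.3145,0.9493)
member 5 (2-4): L=3.2180, (cx,cy)=(1.0000,0.0000)
member 6 (3-4): L=5.0575, (cx,cy)=(0.3227,-0.9465)
member 7 (3-5): L=3.3121, (cx,cy)=(1.0000,0.0085)
member 8 (4-5): L=5.0997, (cx,cy)=(0.3294,0.9442)
solve A·x = −loads:
  F[0-1] = -2240.8355 N (compression)
  F[0-2] = -820.7856 N (compression)
  F[1-2] = +2433.8677 N (tension)
  F[1-3] = -1443.1236 N (compression)
  F[2-3] = -2463.6417 N (compression)
  F[2-4] = +628.2220 N (tension)
  F[3-4] = -1946.8524 N (compression)
  F[3-5] = -0.0000 N (compression)
  F[4-5] = +0.0000 N (tension)
  Rx@0 = +1571.7000 N
  Ry@0 = +2111.2724 N
  Ry@4 = +1842.7076 N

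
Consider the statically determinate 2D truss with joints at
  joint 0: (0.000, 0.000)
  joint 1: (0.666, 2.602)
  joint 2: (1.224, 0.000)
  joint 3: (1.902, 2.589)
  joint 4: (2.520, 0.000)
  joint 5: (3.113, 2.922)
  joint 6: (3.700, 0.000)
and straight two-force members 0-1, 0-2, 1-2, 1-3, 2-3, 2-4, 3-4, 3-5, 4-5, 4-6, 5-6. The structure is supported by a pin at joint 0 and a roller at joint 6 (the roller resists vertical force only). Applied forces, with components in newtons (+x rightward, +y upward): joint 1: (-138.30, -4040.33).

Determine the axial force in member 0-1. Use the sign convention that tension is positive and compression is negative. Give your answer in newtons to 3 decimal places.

N=7 nodes, M=11 members, R=3 reactions → 2N=14, M+R=14
member 0 (0-1): L=2.6859, (cx,cy)=(0.2480,0.9688)
member 1 (0-2): L=1.2240, (cx,cy)=(1.0000,0.0000)
member 2 (1-2): L=2.6612, (cx,cy)=(0.2097,-0.9778)
member 3 (1-3): L=1.2361, (cx,cy)=(0.9999,-0.0105)
member 4 (2-3): L=2.6763, (cx,cy)=(0.2533,0.9674)
member 5 (2-4): L=1.2960, (cx,cy)=(1.0000,0.0000)
member 6 (3-4): L=2.6617, (cx,cy)=(0.2322,-0.9727)
member 7 (3-5): L=1.2559, (cx,cy)=(0.9642,0.2651)
member 8 (4-5): L=2.9816, (cx,cy)=(0.1989,0.9800)
member 9 (4-6): L=1.1800, (cx,cy)=(1.0000,0.0000)
member 10 (5-6): L=2.9804, (cx,cy)=(0.1970,-0.9804)
solve A·x = −loads:
  F[0-1] = -3520.2691 N (compression)
  F[0-2] = +734.5975 N (tension)
  F[1-2] = -637.8613 N (compression)
  F[1-3] = -600.8820 N (compression)
  F[2-3] = +644.7126 N (tension)
  F[2-4] = +437.5209 N (tension)
  F[3-4] = -723.8759 N (compression)
  F[3-5] = -279.4535 N (compression)
  F[4-5] = +718.4477 N (tension)
  F[4-6] = +126.5607 N (tension)
  F[5-6] = -642.5875 N (compression)
  Rx@0 = +138.3000 N
  Ry@0 = +3410.3291 N
  Ry@6 = +630.0009 N

-3520.269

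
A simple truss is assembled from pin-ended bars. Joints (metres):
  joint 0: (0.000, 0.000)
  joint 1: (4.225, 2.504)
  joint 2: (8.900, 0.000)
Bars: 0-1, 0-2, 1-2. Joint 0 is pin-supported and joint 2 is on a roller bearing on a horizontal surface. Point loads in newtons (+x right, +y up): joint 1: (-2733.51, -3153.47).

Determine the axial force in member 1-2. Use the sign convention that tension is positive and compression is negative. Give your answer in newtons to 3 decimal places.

-1541.753

N=3 nodes, M=3 members, R=3 reactions → 2N=6, M+R=6
member 0 (0-1): L=4.9113, (cx,cy)=(0.8603,0.5098)
member 1 (0-2): L=8.9000, (cx,cy)=(1.0000,0.0000)
member 2 (1-2): L=5.3034, (cx,cy)=(0.8815,-0.4722)
solve A·x = −loads:
  F[0-1] = -4757.3601 N (compression)
  F[0-2] = +1359.0808 N (tension)
  F[1-2] = -1541.7532 N (compression)
  Rx@0 = +2733.5100 N
  Ry@0 = +2425.5260 N
  Ry@2 = +727.9440 N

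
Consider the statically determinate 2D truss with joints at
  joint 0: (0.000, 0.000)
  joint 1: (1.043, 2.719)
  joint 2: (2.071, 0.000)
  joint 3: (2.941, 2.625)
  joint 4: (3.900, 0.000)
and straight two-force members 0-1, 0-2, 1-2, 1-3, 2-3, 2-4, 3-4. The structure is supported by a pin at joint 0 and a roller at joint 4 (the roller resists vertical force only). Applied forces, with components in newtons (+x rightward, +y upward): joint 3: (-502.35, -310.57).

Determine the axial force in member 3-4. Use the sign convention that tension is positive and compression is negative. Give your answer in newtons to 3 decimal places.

110.636

N=5 nodes, M=7 members, R=3 reactions → 2N=10, M+R=10
member 0 (0-1): L=2.9122, (cx,cy)=(0.3582,0.9337)
member 1 (0-2): L=2.0710, (cx,cy)=(1.0000,0.0000)
member 2 (1-2): L=2.9068, (cx,cy)=(0.3536,-0.9354)
member 3 (1-3): L=1.9003, (cx,cy)=(0.9988,-0.0495)
member 4 (2-3): L=2.7654, (cx,cy)=(0.3146,0.9492)
member 5 (2-4): L=1.8290, (cx,cy)=(1.0000,0.0000)
member 6 (3-4): L=2.7947, (cx,cy)=(0.3432,-0.9393)
solve A·x = −loads:
  F[0-1] = -443.9377 N (compression)
  F[0-2] = -343.3535 N (compression)
  F[1-2] = +460.1587 N (tension)
  F[1-3] = -322.1251 N (compression)
  F[2-3] = -453.4466 N (compression)
  F[2-4] = -37.9649 N (compression)
  F[3-4] = +110.6363 N (tension)
  Rx@0 = +502.3500 N
  Ry@0 = +414.4886 N
  Ry@4 = -103.9186 N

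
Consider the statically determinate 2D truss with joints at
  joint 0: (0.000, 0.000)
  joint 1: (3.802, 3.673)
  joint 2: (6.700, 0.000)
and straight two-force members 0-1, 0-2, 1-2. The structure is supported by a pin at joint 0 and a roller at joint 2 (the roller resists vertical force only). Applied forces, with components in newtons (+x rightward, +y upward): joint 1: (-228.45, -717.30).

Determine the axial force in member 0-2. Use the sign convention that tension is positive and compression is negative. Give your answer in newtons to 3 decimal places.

222.343

N=3 nodes, M=3 members, R=3 reactions → 2N=6, M+R=6
member 0 (0-1): L=5.2864, (cx,cy)=(0.7192,0.6948)
member 1 (0-2): L=6.7000, (cx,cy)=(1.0000,0.0000)
member 2 (1-2): L=4.6786, (cx,cy)=(0.6194,-0.7851)
solve A·x = −loads:
  F[0-1] = -626.7949 N (compression)
  F[0-2] = +222.3425 N (tension)
  F[1-2] = -358.9553 N (compression)
  Rx@0 = +228.4500 N
  Ry@0 = +435.4974 N
  Ry@2 = +281.8026 N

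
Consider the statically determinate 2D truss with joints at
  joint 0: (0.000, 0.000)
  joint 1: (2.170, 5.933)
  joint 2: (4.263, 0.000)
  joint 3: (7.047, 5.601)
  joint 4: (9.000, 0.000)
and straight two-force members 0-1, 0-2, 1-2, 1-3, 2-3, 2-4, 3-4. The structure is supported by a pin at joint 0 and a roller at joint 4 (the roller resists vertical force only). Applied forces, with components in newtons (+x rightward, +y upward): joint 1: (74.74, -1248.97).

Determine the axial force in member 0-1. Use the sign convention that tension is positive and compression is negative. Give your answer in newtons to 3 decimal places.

-956.775

N=5 nodes, M=7 members, R=3 reactions → 2N=10, M+R=10
member 0 (0-1): L=6.3174, (cx,cy)=(0.3435,0.9392)
member 1 (0-2): L=4.2630, (cx,cy)=(1.0000,0.0000)
member 2 (1-2): L=6.2914, (cx,cy)=(0.3327,-0.9430)
member 3 (1-3): L=4.8883, (cx,cy)=(0.9977,-0.0679)
member 4 (2-3): L=6.2547, (cx,cy)=(0.4451,0.8955)
member 5 (2-4): L=4.7370, (cx,cy)=(1.0000,0.0000)
member 6 (3-4): L=5.9317, (cx,cy)=(0.3292,-0.9442)
solve A·x = −loads:
  F[0-1] = -956.7751 N (compression)
  F[0-2] = +403.3888 N (tension)
  F[1-2] = -350.8829 N (compression)
  F[1-3] = -287.3210 N (compression)
  F[2-3] = +369.5189 N (tension)
  F[2-4] = +122.1840 N (tension)
  F[3-4] = -371.1019 N (compression)
  Rx@0 = -74.7400 N
  Ry@0 = +898.5592 N
  Ry@4 = +350.4108 N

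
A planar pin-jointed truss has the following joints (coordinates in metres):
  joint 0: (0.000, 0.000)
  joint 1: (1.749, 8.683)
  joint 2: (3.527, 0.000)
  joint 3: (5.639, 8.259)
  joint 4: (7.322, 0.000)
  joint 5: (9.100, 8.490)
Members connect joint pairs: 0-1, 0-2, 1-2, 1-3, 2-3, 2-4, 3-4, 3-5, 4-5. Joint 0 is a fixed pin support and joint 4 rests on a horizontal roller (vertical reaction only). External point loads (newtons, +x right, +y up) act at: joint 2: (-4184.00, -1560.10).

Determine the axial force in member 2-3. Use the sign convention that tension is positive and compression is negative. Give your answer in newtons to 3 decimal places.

N=6 nodes, M=9 members, R=3 reactions → 2N=12, M+R=12
member 0 (0-1): L=8.8574, (cx,cy)=(0.1975,0.9803)
member 1 (0-2): L=3.5270, (cx,cy)=(1.0000,0.0000)
member 2 (1-2): L=8.8632, (cx,cy)=(0.2006,-0.9797)
member 3 (1-3): L=3.9130, (cx,cy)=(0.9941,-0.1084)
member 4 (2-3): L=8.5248, (cx,cy)=(0.2477,0.9688)
member 5 (2-4): L=3.7950, (cx,cy)=(1.0000,0.0000)
member 6 (3-4): L=8.4287, (cx,cy)=(0.1997,-0.9799)
member 7 (3-5): L=3.4687, (cx,cy)=(0.9978,0.0666)
member 8 (4-5): L=8.6742, (cx,cy)=(0.2050,0.9788)
solve A·x = −loads:
  F[0-1] = -824.8421 N (compression)
  F[0-2] = -4021.1250 N (compression)
  F[1-2] = +862.7570 N (tension)
  F[1-3] = -337.9385 N (compression)
  F[2-3] = +737.8851 N (tension)
  F[2-4] = +153.1387 N (tension)
  F[3-4] = -766.9430 N (compression)
  F[3-5] = -0.0000 N (compression)
  F[4-5] = +0.0000 N (tension)
  Rx@0 = +4184.0000 N
  Ry@0 = +808.6014 N
  Ry@4 = +751.4986 N

737.885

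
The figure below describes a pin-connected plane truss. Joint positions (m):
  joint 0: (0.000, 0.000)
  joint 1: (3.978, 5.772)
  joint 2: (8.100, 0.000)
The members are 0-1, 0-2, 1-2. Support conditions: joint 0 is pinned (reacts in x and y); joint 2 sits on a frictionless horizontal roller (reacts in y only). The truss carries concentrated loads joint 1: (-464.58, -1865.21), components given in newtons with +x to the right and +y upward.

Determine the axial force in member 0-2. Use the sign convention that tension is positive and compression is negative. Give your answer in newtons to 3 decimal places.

N=3 nodes, M=3 members, R=3 reactions → 2N=6, M+R=6
member 0 (0-1): L=7.0100, (cx,cy)=(0.5675,0.8234)
member 1 (0-2): L=8.1000, (cx,cy)=(1.0000,0.0000)
member 2 (1-2): L=7.0927, (cx,cy)=(0.5812,-0.8138)
solve A·x = −loads:
  F[0-1] = -1554.8376 N (compression)
  F[0-2] = +417.7482 N (tension)
  F[1-2] = -718.8201 N (compression)
  Rx@0 = +464.5800 N
  Ry@0 = +1280.2409 N
  Ry@2 = +584.9691 N

417.748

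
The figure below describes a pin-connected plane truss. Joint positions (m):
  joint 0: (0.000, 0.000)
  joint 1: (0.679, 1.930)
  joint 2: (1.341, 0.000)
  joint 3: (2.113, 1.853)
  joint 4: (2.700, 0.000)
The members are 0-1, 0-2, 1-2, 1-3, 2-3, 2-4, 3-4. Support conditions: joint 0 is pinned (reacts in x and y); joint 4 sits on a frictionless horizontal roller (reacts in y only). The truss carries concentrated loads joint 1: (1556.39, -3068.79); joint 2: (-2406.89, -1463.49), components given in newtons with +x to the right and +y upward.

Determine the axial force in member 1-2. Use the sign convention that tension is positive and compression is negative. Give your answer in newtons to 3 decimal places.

-1106.955

N=5 nodes, M=7 members, R=3 reactions → 2N=10, M+R=10
member 0 (0-1): L=2.0460, (cx,cy)=(0.3319,0.9433)
member 1 (0-2): L=1.3410, (cx,cy)=(1.0000,0.0000)
member 2 (1-2): L=2.0404, (cx,cy)=(0.3244,-0.9459)
member 3 (1-3): L=1.4361, (cx,cy)=(0.9986,-0.0536)
member 4 (2-3): L=2.0074, (cx,cy)=(0.3846,0.9231)
member 5 (2-4): L=1.3590, (cx,cy)=(1.0000,0.0000)
member 6 (3-4): L=1.9438, (cx,cy)=(0.3020,-0.9533)
solve A·x = −loads:
  F[0-1] = -2036.5637 N (compression)
  F[0-2] = -174.6175 N (compression)
  F[1-2] = -1106.9551 N (compression)
  F[1-3] = -1875.8197 N (compression)
  F[2-3] = +2719.7322 N (tension)
  F[2-4] = +827.1667 N (tension)
  F[3-4] = -2739.0259 N (compression)
  Rx@0 = +850.5000 N
  Ry@0 = +1921.1388 N
  Ry@4 = +2611.1412 N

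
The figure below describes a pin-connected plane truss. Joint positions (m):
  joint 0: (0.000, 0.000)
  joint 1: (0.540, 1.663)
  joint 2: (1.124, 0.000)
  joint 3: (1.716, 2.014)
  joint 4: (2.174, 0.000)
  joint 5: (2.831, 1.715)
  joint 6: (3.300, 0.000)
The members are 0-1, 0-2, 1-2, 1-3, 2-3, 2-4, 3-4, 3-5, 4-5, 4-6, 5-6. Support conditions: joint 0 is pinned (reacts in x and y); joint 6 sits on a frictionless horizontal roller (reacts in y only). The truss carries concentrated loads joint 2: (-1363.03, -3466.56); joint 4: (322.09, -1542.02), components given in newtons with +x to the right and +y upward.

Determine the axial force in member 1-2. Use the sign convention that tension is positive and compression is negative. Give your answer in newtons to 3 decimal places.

N=7 nodes, M=11 members, R=3 reactions → 2N=14, M+R=14
member 0 (0-1): L=1.7485, (cx,cy)=(0.3088,0.9511)
member 1 (0-2): L=1.1240, (cx,cy)=(1.0000,0.0000)
member 2 (1-2): L=1.7626, (cx,cy)=(0.3313,-0.9435)
member 3 (1-3): L=1.2273, (cx,cy)=(0.9582,0.2860)
member 4 (2-3): L=2.0992, (cx,cy)=(0.2820,0.9594)
member 5 (2-4): L=1.0500, (cx,cy)=(1.0000,0.0000)
member 6 (3-4): L=2.0654, (cx,cy)=(0.2217,-0.9751)
member 7 (3-5): L=1.1544, (cx,cy)=(0.9659,-0.2590)
member 8 (4-5): L=1.8365, (cx,cy)=(0.3577,0.9338)
member 9 (4-6): L=1.1260, (cx,cy)=(1.0000,0.0000)
member 10 (5-6): L=1.7780, (cx,cy)=(0.2638,-0.9646)
solve A·x = −loads:
  F[0-1] = -2956.5172 N (compression)
  F[0-2] = -127.8482 N (compression)
  F[1-2] = +2436.1462 N (tension)
  F[1-3] = -1795.2643 N (compression)
  F[2-3] = +1217.4393 N (tension)
  F[2-4] = +1699.0324 N (tension)
  F[3-4] = -311.6208 N (compression)
  F[3-5] = -1354.0491 N (compression)
  F[4-5] = +1976.6968 N (tension)
  F[4-6] = +600.7016 N (tension)
  F[5-6] = -2277.2514 N (compression)
  Rx@0 = +1040.9400 N
  Ry@0 = +2811.9846 N
  Ry@6 = +2196.5954 N

2436.146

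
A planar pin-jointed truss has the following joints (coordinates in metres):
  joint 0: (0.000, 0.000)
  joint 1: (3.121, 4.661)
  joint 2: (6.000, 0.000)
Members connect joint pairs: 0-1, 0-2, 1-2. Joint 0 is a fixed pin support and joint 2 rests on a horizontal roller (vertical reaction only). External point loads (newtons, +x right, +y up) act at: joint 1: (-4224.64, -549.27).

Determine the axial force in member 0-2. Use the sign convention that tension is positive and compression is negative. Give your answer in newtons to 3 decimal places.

N=3 nodes, M=3 members, R=3 reactions → 2N=6, M+R=6
member 0 (0-1): L=5.6094, (cx,cy)=(0.5564,0.8309)
member 1 (0-2): L=6.0000, (cx,cy)=(1.0000,0.0000)
member 2 (1-2): L=5.4785, (cx,cy)=(0.5255,-0.8508)
solve A·x = −loads:
  F[0-1] = -4266.8148 N (compression)
  F[0-2] = -1850.6449 N (compression)
  F[1-2] = +3521.6015 N (tension)
  Rx@0 = +4224.6400 N
  Ry@0 = +3545.3992 N
  Ry@2 = -2996.1292 N

-1850.645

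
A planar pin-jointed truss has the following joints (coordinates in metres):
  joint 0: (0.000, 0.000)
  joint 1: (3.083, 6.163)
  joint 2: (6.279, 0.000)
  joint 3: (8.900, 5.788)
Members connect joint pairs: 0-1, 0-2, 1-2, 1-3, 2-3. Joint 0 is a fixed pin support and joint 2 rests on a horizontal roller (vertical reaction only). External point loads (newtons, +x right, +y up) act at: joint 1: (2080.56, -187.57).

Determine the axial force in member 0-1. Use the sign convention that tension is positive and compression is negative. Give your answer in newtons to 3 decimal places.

N=4 nodes, M=5 members, R=3 reactions → 2N=8, M+R=8
member 0 (0-1): L=6.8911, (cx,cy)=(0.4474,0.8943)
member 1 (0-2): L=6.2790, (cx,cy)=(1.0000,0.0000)
member 2 (1-2): L=6.9424, (cx,cy)=(0.4604,-0.8877)
member 3 (1-3): L=5.8291, (cx,cy)=(0.9979,-0.0643)
member 4 (2-3): L=6.3538, (cx,cy)=(0.4125,0.9110)
solve A·x = −loads:
  F[0-1] = +2176.6332 N (tension)
  F[0-2] = +1106.7610 N (tension)
  F[1-2] = -2404.1249 N (compression)
  F[1-3] = -0.0000 N (tension)
  F[2-3] = +0.0000 N (tension)
  Rx@0 = -2080.5600 N
  Ry@0 = -1946.6504 N
  Ry@2 = +2134.2204 N

2176.633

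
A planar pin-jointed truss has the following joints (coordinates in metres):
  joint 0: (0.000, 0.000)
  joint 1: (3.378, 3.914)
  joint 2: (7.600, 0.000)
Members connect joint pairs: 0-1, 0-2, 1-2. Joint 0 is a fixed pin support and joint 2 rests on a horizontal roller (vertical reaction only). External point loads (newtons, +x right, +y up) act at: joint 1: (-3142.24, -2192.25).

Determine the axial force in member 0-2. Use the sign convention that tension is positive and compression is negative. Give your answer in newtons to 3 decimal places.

-694.522

N=3 nodes, M=3 members, R=3 reactions → 2N=6, M+R=6
member 0 (0-1): L=5.1701, (cx,cy)=(0.6534,0.7570)
member 1 (0-2): L=7.6000, (cx,cy)=(1.0000,0.0000)
member 2 (1-2): L=5.7571, (cx,cy)=(0.7334,-0.6799)
solve A·x = −loads:
  F[0-1] = -3746.3075 N (compression)
  F[0-2] = -694.5224 N (compression)
  F[1-2] = +947.0545 N (tension)
  Rx@0 = +3142.2400 N
  Ry@0 = +2836.1062 N
  Ry@2 = -643.8562 N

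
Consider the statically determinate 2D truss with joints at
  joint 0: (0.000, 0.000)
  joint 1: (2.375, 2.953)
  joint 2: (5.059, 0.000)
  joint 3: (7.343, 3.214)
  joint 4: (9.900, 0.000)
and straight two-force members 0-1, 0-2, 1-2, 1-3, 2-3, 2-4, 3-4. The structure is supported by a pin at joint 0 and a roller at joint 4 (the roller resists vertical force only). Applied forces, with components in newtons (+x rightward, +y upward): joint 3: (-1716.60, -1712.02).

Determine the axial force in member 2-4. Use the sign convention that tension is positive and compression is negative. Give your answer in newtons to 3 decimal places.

N=5 nodes, M=7 members, R=3 reactions → 2N=10, M+R=10
member 0 (0-1): L=3.7896, (cx,cy)=(0.6267,0.7792)
member 1 (0-2): L=5.0590, (cx,cy)=(1.0000,0.0000)
member 2 (1-2): L=3.9905, (cx,cy)=(0.6726,-0.7400)
member 3 (1-3): L=4.9749, (cx,cy)=(0.9986,0.0525)
member 4 (2-3): L=3.9429, (cx,cy)=(0.5793,0.8151)
member 5 (2-4): L=4.8410, (cx,cy)=(1.0000,0.0000)
member 6 (3-4): L=4.1071, (cx,cy)=(0.6226,-0.7826)
solve A·x = −loads:
  F[0-1] = -1282.6190 N (compression)
  F[0-2] = -912.7566 N (compression)
  F[1-2] = +1234.6039 N (tension)
  F[1-3] = -1636.4892 N (compression)
  F[2-3] = -1120.8149 N (compression)
  F[2-4] = +566.8891 N (tension)
  F[3-4] = -910.5415 N (compression)
  Rx@0 = +1716.6000 N
  Ry@0 = +999.4735 N
  Ry@4 = +712.5465 N

566.889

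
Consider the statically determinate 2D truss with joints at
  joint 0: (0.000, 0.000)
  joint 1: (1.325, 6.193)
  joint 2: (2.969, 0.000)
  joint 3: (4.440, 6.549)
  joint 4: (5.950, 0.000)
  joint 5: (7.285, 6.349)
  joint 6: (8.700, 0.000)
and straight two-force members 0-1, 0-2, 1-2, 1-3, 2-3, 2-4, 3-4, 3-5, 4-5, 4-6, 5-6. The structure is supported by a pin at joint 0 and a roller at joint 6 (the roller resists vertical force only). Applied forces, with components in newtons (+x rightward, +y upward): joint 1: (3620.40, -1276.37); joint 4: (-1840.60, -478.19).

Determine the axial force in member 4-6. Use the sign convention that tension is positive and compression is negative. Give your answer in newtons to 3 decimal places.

690.577

N=7 nodes, M=11 members, R=3 reactions → 2N=14, M+R=14
member 0 (0-1): L=6.3332, (cx,cy)=(0.2092,0.9779)
member 1 (0-2): L=2.9690, (cx,cy)=(1.0000,0.0000)
member 2 (1-2): L=6.4075, (cx,cy)=(0.2566,-0.9665)
member 3 (1-3): L=3.1353, (cx,cy)=(0.9935,0.1135)
member 4 (2-3): L=6.7122, (cx,cy)=(0.2192,0.9757)
member 5 (2-4): L=2.9810, (cx,cy)=(1.0000,0.0000)
member 6 (3-4): L=6.7208, (cx,cy)=(0.2247,-0.9744)
member 7 (3-5): L=2.8520, (cx,cy)=(0.9975,-0.0701)
member 8 (4-5): L=6.4878, (cx,cy)=(0.2058,0.9786)
member 9 (4-6): L=2.7500, (cx,cy)=(1.0000,0.0000)
member 10 (5-6): L=6.5048, (cx,cy)=(0.2175,-0.9761)
solve A·x = −loads:
  F[0-1] = +1374.4268 N (tension)
  F[0-2] = +1492.2474 N (tension)
  F[1-2] = -3013.7923 N (compression)
  F[1-3] = -2576.2465 N (compression)
  F[2-3] = +2985.4802 N (tension)
  F[2-4] = +64.7047 N (tension)
  F[3-4] = -2593.7169 N (compression)
  F[3-5] = -1325.8260 N (compression)
  F[4-5] = +3071.3203 N (tension)
  F[4-6] = +690.5775 N (tension)
  F[5-6] = -3174.5917 N (compression)
  Rx@0 = -1779.8000 N
  Ry@0 = -1344.0099 N
  Ry@6 = +3098.5699 N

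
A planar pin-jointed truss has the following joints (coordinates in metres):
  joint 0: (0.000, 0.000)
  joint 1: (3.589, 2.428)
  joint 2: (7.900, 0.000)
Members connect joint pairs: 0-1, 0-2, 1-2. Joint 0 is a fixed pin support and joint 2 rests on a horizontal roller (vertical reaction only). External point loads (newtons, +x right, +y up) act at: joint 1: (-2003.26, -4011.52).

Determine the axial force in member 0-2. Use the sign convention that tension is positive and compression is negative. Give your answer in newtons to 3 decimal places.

2142.651

N=3 nodes, M=3 members, R=3 reactions → 2N=6, M+R=6
member 0 (0-1): L=4.3331, (cx,cy)=(0.8283,0.5603)
member 1 (0-2): L=7.9000, (cx,cy)=(1.0000,0.0000)
member 2 (1-2): L=4.9477, (cx,cy)=(0.8713,-0.4907)
solve A·x = −loads:
  F[0-1] = -5005.5207 N (compression)
  F[0-2] = +2142.6510 N (tension)
  F[1-2] = -2459.1118 N (compression)
  Rx@0 = +2003.2600 N
  Ry@0 = +2804.7567 N
  Ry@2 = +1206.7633 N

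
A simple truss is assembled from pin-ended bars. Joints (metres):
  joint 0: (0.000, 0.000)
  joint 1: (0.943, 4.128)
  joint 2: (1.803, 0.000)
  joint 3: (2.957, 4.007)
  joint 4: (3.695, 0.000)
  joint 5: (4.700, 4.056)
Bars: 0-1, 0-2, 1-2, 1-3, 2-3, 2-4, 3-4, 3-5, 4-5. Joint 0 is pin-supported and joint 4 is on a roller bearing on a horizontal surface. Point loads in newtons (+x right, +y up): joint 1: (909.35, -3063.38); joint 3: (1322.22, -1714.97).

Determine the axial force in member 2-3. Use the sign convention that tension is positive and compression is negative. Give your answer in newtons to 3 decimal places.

N=6 nodes, M=9 members, R=3 reactions → 2N=12, M+R=12
member 0 (0-1): L=4.2343, (cx,cy)=(0.2227,0.9749)
member 1 (0-2): L=1.8030, (cx,cy)=(1.0000,0.0000)
member 2 (1-2): L=4.2166, (cx,cy)=(0.2040,-0.9790)
member 3 (1-3): L=2.0176, (cx,cy)=(0.9982,-0.0600)
member 4 (2-3): L=4.1699, (cx,cy)=(0.2767,0.9609)
member 5 (2-4): L=1.8920, (cx,cy)=(1.0000,0.0000)
member 6 (3-4): L=4.0744, (cx,cy)=(0.1811,-0.9835)
member 7 (3-5): L=1.7437, (cx,cy)=(0.9996,0.0281)
member 8 (4-5): L=4.1787, (cx,cy)=(0.2405,0.9706)
solve A·x = −loads:
  F[0-1] = -178.8175 N (compression)
  F[0-2] = +2271.3932 N (tension)
  F[1-2] = -2929.5009 N (compression)
  F[1-3] = -352.3232 N (compression)
  F[2-3] = +2984.4903 N (tension)
  F[2-4] = +847.9584 N (tension)
  F[3-4] = -4681.4596 N (compression)
  F[3-5] = -0.0000 N (compression)
  F[4-5] = +0.0000 N (tension)
  Rx@0 = -2231.5700 N
  Ry@0 = +174.3267 N
  Ry@4 = +4604.0233 N

2984.490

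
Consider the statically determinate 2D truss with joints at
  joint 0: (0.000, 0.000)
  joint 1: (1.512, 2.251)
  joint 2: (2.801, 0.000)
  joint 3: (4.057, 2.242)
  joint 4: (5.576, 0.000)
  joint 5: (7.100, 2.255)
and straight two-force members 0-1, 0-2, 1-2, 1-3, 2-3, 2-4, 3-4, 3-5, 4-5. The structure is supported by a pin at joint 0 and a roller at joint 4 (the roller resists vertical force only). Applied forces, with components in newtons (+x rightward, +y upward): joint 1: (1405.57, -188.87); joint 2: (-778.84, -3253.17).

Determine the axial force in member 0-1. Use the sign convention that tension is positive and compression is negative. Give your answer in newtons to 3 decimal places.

-1432.613

N=6 nodes, M=9 members, R=3 reactions → 2N=12, M+R=12
member 0 (0-1): L=2.7117, (cx,cy)=(0.5576,0.8301)
member 1 (0-2): L=2.8010, (cx,cy)=(1.0000,0.0000)
member 2 (1-2): L=2.5939, (cx,cy)=(0.4969,-0.8678)
member 3 (1-3): L=2.5450, (cx,cy)=(1.0000,-0.0035)
member 4 (2-3): L=2.5698, (cx,cy)=(0.4887,0.8724)
member 5 (2-4): L=2.7750, (cx,cy)=(1.0000,0.0000)
member 6 (3-4): L=2.7081, (cx,cy)=(0.5609,-0.8279)
member 7 (3-5): L=3.0430, (cx,cy)=(1.0000,0.0043)
member 8 (4-5): L=2.7217, (cx,cy)=(0.5599,0.8285)
solve A·x = −loads:
  F[0-1] = -1432.6130 N (compression)
  F[0-2] = +1425.5411 N (tension)
  F[1-2] = +1164.1113 N (tension)
  F[1-3] = -2782.8775 N (compression)
  F[2-3] = +2570.9487 N (tension)
  F[2-4] = +1526.3204 N (tension)
  F[3-4] = -2721.1730 N (compression)
  F[3-5] = +0.0000 N (tension)
  F[4-5] = -0.0000 N (compression)
  Rx@0 = -626.7300 N
  Ry@0 = +1189.2354 N
  Ry@4 = +2252.8046 N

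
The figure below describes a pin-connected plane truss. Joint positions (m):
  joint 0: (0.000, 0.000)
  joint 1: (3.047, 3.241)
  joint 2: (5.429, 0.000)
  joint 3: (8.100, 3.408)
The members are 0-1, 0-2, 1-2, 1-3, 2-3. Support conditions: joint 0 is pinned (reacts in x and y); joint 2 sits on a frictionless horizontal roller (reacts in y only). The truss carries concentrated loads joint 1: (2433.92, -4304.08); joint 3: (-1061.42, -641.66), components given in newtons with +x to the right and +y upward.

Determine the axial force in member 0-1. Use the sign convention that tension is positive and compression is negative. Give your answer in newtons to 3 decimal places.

N=4 nodes, M=5 members, R=3 reactions → 2N=8, M+R=8
member 0 (0-1): L=4.4484, (cx,cy)=(0.6850,0.7286)
member 1 (0-2): L=5.4290, (cx,cy)=(1.0000,0.0000)
member 2 (1-2): L=4.0222, (cx,cy)=(0.5922,-0.8058)
member 3 (1-3): L=5.0558, (cx,cy)=(0.9995,0.0330)
member 4 (2-3): L=4.3300, (cx,cy)=(0.6169,0.7871)
solve A·x = −loads:
  F[0-1] = -1078.8762 N (compression)
  F[0-2] = +2111.4923 N (tension)
  F[1-2] = -4389.5182 N (compression)
  F[1-3] = -573.6876 N (compression)
  F[2-3] = -791.1740 N (compression)
  Rx@0 = -1372.5000 N
  Ry@0 = +786.0433 N
  Ry@2 = +4159.6967 N

-1078.876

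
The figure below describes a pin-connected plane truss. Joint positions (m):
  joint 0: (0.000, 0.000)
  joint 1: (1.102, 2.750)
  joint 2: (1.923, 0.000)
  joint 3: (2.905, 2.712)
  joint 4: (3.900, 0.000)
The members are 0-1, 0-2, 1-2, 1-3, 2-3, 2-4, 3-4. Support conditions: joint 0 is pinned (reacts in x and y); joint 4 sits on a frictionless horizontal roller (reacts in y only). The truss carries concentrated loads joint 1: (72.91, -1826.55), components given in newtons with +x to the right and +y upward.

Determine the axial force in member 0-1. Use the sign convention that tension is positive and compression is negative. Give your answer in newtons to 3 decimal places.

-1356.348

N=5 nodes, M=7 members, R=3 reactions → 2N=10, M+R=10
member 0 (0-1): L=2.9626, (cx,cy)=(0.3720,0.9282)
member 1 (0-2): L=1.9230, (cx,cy)=(1.0000,0.0000)
member 2 (1-2): L=2.8699, (cx,cy)=(0.2861,-0.9582)
member 3 (1-3): L=1.8034, (cx,cy)=(0.9998,-0.0211)
member 4 (2-3): L=2.8843, (cx,cy)=(0.3405,0.9403)
member 5 (2-4): L=1.9770, (cx,cy)=(1.0000,0.0000)
member 6 (3-4): L=2.8888, (cx,cy)=(0.3444,-0.9388)
solve A·x = −loads:
  F[0-1] = -1356.3481 N (compression)
  F[0-2] = +577.4343 N (tension)
  F[1-2] = -583.2494 N (compression)
  F[1-3] = -410.6759 N (compression)
  F[2-3] = +594.3845 N (tension)
  F[2-4] = +208.2193 N (tension)
  F[3-4] = -604.5194 N (compression)
  Rx@0 = -72.9100 N
  Ry@0 = +1259.0216 N
  Ry@4 = +567.5284 N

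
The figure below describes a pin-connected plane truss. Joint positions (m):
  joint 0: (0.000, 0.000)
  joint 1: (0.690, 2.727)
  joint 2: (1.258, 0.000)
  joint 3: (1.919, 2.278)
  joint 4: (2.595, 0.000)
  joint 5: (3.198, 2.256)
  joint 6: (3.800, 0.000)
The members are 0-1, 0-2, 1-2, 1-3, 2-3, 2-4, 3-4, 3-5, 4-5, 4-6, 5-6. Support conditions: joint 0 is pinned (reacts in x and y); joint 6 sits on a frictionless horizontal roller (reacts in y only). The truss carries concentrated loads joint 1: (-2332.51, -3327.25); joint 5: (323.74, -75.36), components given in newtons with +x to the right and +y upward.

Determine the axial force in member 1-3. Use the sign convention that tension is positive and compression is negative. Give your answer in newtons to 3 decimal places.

N=7 nodes, M=11 members, R=3 reactions → 2N=14, M+R=14
member 0 (0-1): L=2.8129, (cx,cy)=(0.2453,0.9694)
member 1 (0-2): L=1.2580, (cx,cy)=(1.0000,0.0000)
member 2 (1-2): L=2.7855, (cx,cy)=(0.2039,-0.9790)
member 3 (1-3): L=1.3085, (cx,cy)=(0.9393,-0.3432)
member 4 (2-3): L=2.3720, (cx,cy)=(0.2787,0.9604)
member 5 (2-4): L=1.3370, (cx,cy)=(1.0000,0.0000)
member 6 (3-4): L=2.3762, (cx,cy)=(0.2845,-0.9587)
member 7 (3-5): L=1.2792, (cx,cy)=(0.9999,-0.0172)
member 8 (4-5): L=2.3352, (cx,cy)=(0.2582,0.9661)
member 9 (4-6): L=1.2050, (cx,cy)=(1.0000,0.0000)
member 10 (5-6): L=2.3349, (cx,cy)=(0.2578,-0.9662)
solve A·x = −loads:
  F[0-1] = -4349.6004 N (compression)
  F[0-2] = -941.8348 N (compression)
  F[1-2] = +472.1999 N (tension)
  F[1-3] = +1244.8780 N (tension)
  F[2-3] = -481.3466 N (compression)
  F[2-4] = -711.4100 N (compression)
  F[3-4] = +913.8930 N (tension)
  F[3-5] = +775.2717 N (tension)
  F[4-5] = -906.8867 N (compression)
  F[4-6] = -217.2386 N (compression)
  F[5-6] = +842.5896 N (tension)
  Rx@0 = +2008.7700 N
  Ry@0 = +4216.7136 N
  Ry@6 = -814.1036 N

1244.878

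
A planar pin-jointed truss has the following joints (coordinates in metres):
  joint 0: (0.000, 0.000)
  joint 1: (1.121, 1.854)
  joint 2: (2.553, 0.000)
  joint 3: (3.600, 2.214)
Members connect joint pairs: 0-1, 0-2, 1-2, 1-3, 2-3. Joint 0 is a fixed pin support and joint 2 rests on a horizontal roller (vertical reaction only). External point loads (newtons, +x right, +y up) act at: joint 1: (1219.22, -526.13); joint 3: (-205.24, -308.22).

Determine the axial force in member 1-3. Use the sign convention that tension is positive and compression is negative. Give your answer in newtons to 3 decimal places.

-64.539

N=4 nodes, M=5 members, R=3 reactions → 2N=8, M+R=8
member 0 (0-1): L=2.1666, (cx,cy)=(0.5174,0.8557)
member 1 (0-2): L=2.5530, (cx,cy)=(1.0000,0.0000)
member 2 (1-2): L=2.3426, (cx,cy)=(0.6113,-0.7914)
member 3 (1-3): L=2.5050, (cx,cy)=(0.9896,0.1437)
member 4 (2-3): L=2.4491, (cx,cy)=(0.4275,0.9040)
solve A·x = −loads:
  F[0-1] = +629.5250 N (tension)
  F[0-2] = +688.2565 N (tension)
  F[1-2] = -1357.2030 N (compression)
  F[1-3] = -64.5390 N (compression)
  F[2-3] = -330.6869 N (compression)
  Rx@0 = -1013.9800 N
  Ry@0 = -538.7077 N
  Ry@2 = +1373.0577 N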